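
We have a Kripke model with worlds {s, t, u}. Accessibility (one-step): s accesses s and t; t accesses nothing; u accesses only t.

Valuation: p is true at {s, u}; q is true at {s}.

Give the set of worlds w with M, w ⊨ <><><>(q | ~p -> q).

s: successors {s, t}; <><>(q | ~p -> q) there: s:T, t:F. ✓
t: no successors, so <><><>(q | ~p -> q) fails. ✗
u: successors {t}; <><>(q | ~p -> q) there: t:F. ✗

{s}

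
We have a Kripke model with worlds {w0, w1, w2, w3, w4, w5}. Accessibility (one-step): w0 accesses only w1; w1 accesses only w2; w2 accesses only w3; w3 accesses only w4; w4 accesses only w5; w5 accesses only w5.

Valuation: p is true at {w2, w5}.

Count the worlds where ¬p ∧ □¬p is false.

4

w0: ¬p is T, □¬p is T. ✓
w1: ¬p is T, □¬p is F. ✗
w2: ¬p is F, □¬p is T. ✗
w3: ¬p is T, □¬p is T. ✓
w4: ¬p is T, □¬p is F. ✗
w5: ¬p is F, □¬p is F. ✗
Satisfying worlds: {w0, w3}.
So ¬p ∧ □¬p fails at the other 4 worlds.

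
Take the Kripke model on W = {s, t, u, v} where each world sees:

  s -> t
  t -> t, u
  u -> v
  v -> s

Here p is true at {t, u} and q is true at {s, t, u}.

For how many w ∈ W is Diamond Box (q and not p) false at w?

3

s: successors {t}; Box (q and not p) there: t:F. ✗
t: successors {t, u}; Box (q and not p) there: t:F, u:F. ✗
u: successors {v}; Box (q and not p) there: v:T. ✓
v: successors {s}; Box (q and not p) there: s:F. ✗
Satisfying worlds: {u}.
So Diamond Box (q and not p) fails at the other 3 worlds.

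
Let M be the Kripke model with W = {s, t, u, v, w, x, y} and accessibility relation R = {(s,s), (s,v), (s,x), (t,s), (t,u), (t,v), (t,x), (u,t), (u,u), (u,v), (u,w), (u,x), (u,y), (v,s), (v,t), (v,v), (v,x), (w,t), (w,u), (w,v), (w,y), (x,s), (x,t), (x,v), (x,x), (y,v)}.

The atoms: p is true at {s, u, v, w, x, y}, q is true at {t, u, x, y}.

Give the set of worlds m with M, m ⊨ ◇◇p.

{s, t, u, v, w, x, y}

s: successors {s, v, x}; ◇p there: s:T, v:T, x:T. ✓
t: successors {s, u, v, x}; ◇p there: s:T, u:T, v:T, x:T. ✓
u: successors {t, u, v, w, x, y}; ◇p there: t:T, u:T, v:T, w:T, x:T, y:T. ✓
v: successors {s, t, v, x}; ◇p there: s:T, t:T, v:T, x:T. ✓
w: successors {t, u, v, y}; ◇p there: t:T, u:T, v:T, y:T. ✓
x: successors {s, t, v, x}; ◇p there: s:T, t:T, v:T, x:T. ✓
y: successors {v}; ◇p there: v:T. ✓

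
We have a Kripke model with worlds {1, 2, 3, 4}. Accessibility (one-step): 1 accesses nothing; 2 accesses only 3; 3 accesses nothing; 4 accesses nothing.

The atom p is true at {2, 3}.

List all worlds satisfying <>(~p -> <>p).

{2}

1: no successors, so <>(~p -> <>p) fails. ✗
2: successors {3}; ~p -> <>p there: 3:T. ✓
3: no successors, so <>(~p -> <>p) fails. ✗
4: no successors, so <>(~p -> <>p) fails. ✗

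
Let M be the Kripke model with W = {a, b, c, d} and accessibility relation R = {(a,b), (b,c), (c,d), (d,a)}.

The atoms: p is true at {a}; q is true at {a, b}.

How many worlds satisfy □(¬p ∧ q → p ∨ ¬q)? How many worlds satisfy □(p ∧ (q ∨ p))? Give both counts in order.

For □(¬p ∧ q → p ∨ ¬q):
a: successors {b}; ¬p ∧ q → p ∨ ¬q there: b:F. ✗
b: successors {c}; ¬p ∧ q → p ∨ ¬q there: c:T. ✓
c: successors {d}; ¬p ∧ q → p ∨ ¬q there: d:T. ✓
d: successors {a}; ¬p ∧ q → p ∨ ¬q there: a:T. ✓
— 3 worlds.
For □(p ∧ (q ∨ p)):
a: successors {b}; p ∧ (q ∨ p) there: b:F. ✗
b: successors {c}; p ∧ (q ∨ p) there: c:F. ✗
c: successors {d}; p ∧ (q ∨ p) there: d:F. ✗
d: successors {a}; p ∧ (q ∨ p) there: a:T. ✓
— 1 world.

3 and 1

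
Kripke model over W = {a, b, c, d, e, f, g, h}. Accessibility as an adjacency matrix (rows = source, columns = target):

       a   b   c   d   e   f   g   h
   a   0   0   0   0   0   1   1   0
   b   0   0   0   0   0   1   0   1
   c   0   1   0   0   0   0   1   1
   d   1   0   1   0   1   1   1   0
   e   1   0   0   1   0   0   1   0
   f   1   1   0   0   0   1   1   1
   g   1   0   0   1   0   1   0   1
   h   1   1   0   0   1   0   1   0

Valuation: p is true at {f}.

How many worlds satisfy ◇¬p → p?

a: ◇¬p is T, p is F. ✗
b: ◇¬p is T, p is F. ✗
c: ◇¬p is T, p is F. ✗
d: ◇¬p is T, p is F. ✗
e: ◇¬p is T, p is F. ✗
f: ◇¬p is T, p is T. ✓
g: ◇¬p is T, p is F. ✗
h: ◇¬p is T, p is F. ✗
Satisfying worlds: {f}.

1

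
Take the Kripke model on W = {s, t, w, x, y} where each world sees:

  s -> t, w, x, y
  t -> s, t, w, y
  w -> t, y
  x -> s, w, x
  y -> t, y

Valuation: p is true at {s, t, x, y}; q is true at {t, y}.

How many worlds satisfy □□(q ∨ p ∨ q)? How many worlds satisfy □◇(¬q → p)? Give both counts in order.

For □□(q ∨ p ∨ q):
s: successors {t, w, x, y}; □(q ∨ p ∨ q) there: t:F, w:T, x:F, y:T. ✗
t: successors {s, t, w, y}; □(q ∨ p ∨ q) there: s:F, t:F, w:T, y:T. ✗
w: successors {t, y}; □(q ∨ p ∨ q) there: t:F, y:T. ✗
x: successors {s, w, x}; □(q ∨ p ∨ q) there: s:F, w:T, x:F. ✗
y: successors {t, y}; □(q ∨ p ∨ q) there: t:F, y:T. ✗
— 0 worlds.
For □◇(¬q → p):
s: successors {t, w, x, y}; ◇(¬q → p) there: t:T, w:T, x:T, y:T. ✓
t: successors {s, t, w, y}; ◇(¬q → p) there: s:T, t:T, w:T, y:T. ✓
w: successors {t, y}; ◇(¬q → p) there: t:T, y:T. ✓
x: successors {s, w, x}; ◇(¬q → p) there: s:T, w:T, x:T. ✓
y: successors {t, y}; ◇(¬q → p) there: t:T, y:T. ✓
— 5 worlds.

0 and 5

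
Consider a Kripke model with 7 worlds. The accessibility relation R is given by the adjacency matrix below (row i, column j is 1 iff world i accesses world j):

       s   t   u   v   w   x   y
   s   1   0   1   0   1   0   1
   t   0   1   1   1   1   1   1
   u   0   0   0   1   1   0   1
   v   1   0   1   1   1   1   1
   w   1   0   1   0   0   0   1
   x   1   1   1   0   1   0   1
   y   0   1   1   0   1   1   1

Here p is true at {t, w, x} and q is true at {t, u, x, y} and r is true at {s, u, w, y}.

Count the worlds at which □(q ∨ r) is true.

s: successors {s, u, w, y}; q ∨ r there: s:T, u:T, w:T, y:T. ✓
t: successors {t, u, v, w, x, y}; q ∨ r there: t:T, u:T, v:F, w:T, x:T, y:T. ✗
u: successors {v, w, y}; q ∨ r there: v:F, w:T, y:T. ✗
v: successors {s, u, v, w, x, y}; q ∨ r there: s:T, u:T, v:F, w:T, x:T, y:T. ✗
w: successors {s, u, y}; q ∨ r there: s:T, u:T, y:T. ✓
x: successors {s, t, u, w, y}; q ∨ r there: s:T, t:T, u:T, w:T, y:T. ✓
y: successors {t, u, w, x, y}; q ∨ r there: t:T, u:T, w:T, x:T, y:T. ✓
Satisfying worlds: {s, w, x, y}.

4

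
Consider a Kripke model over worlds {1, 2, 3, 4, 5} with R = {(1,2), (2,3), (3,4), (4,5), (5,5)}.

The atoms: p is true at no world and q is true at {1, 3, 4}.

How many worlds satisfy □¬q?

1: successors {2}; ¬q there: 2:T. ✓
2: successors {3}; ¬q there: 3:F. ✗
3: successors {4}; ¬q there: 4:F. ✗
4: successors {5}; ¬q there: 5:T. ✓
5: successors {5}; ¬q there: 5:T. ✓
Satisfying worlds: {1, 4, 5}.

3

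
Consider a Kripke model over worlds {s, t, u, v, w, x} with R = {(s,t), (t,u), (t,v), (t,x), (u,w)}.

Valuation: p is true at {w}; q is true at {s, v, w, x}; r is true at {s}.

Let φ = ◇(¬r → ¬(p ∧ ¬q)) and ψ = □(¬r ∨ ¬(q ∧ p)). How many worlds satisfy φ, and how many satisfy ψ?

3 and 6

For ◇(¬r → ¬(p ∧ ¬q)):
s: successors {t}; ¬r → ¬(p ∧ ¬q) there: t:T. ✓
t: successors {u, v, x}; ¬r → ¬(p ∧ ¬q) there: u:T, v:T, x:T. ✓
u: successors {w}; ¬r → ¬(p ∧ ¬q) there: w:T. ✓
v: no successors, so ◇(¬r → ¬(p ∧ ¬q)) fails. ✗
w: no successors, so ◇(¬r → ¬(p ∧ ¬q)) fails. ✗
x: no successors, so ◇(¬r → ¬(p ∧ ¬q)) fails. ✗
— 3 worlds.
For □(¬r ∨ ¬(q ∧ p)):
s: successors {t}; ¬r ∨ ¬(q ∧ p) there: t:T. ✓
t: successors {u, v, x}; ¬r ∨ ¬(q ∧ p) there: u:T, v:T, x:T. ✓
u: successors {w}; ¬r ∨ ¬(q ∧ p) there: w:T. ✓
v: no successors, so □(¬r ∨ ¬(q ∧ p)) holds vacuously. ✓
w: no successors, so □(¬r ∨ ¬(q ∧ p)) holds vacuously. ✓
x: no successors, so □(¬r ∨ ¬(q ∧ p)) holds vacuously. ✓
— 6 worlds.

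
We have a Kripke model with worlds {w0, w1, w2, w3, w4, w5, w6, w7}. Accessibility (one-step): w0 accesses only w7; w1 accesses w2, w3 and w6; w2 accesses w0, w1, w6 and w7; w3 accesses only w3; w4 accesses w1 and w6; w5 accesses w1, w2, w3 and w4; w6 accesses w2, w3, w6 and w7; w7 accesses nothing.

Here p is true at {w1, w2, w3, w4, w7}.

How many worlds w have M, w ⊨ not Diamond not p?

w0: Diamond not p is F. ✓
w1: Diamond not p is T. ✗
w2: Diamond not p is T. ✗
w3: Diamond not p is F. ✓
w4: Diamond not p is T. ✗
w5: Diamond not p is F. ✓
w6: Diamond not p is T. ✗
w7: Diamond not p is F. ✓
Satisfying worlds: {w0, w3, w5, w7}.

4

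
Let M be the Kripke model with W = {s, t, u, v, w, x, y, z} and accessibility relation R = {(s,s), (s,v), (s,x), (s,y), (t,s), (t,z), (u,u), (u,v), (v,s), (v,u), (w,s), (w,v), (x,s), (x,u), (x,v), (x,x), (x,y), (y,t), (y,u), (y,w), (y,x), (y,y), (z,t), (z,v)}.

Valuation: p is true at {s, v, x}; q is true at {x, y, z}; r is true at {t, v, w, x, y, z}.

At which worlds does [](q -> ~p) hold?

s: successors {s, v, x, y}; q -> ~p there: s:T, v:T, x:F, y:T. ✗
t: successors {s, z}; q -> ~p there: s:T, z:T. ✓
u: successors {u, v}; q -> ~p there: u:T, v:T. ✓
v: successors {s, u}; q -> ~p there: s:T, u:T. ✓
w: successors {s, v}; q -> ~p there: s:T, v:T. ✓
x: successors {s, u, v, x, y}; q -> ~p there: s:T, u:T, v:T, x:F, y:T. ✗
y: successors {t, u, w, x, y}; q -> ~p there: t:T, u:T, w:T, x:F, y:T. ✗
z: successors {t, v}; q -> ~p there: t:T, v:T. ✓

{t, u, v, w, z}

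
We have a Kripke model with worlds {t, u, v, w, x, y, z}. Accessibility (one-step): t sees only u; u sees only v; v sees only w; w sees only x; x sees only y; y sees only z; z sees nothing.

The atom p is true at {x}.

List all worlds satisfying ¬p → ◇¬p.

{t, u, v, x, y}

t: ¬p is T, ◇¬p is T. ✓
u: ¬p is T, ◇¬p is T. ✓
v: ¬p is T, ◇¬p is T. ✓
w: ¬p is T, ◇¬p is F. ✗
x: ¬p is F, ◇¬p is T. ✓
y: ¬p is T, ◇¬p is T. ✓
z: ¬p is T, ◇¬p is F. ✗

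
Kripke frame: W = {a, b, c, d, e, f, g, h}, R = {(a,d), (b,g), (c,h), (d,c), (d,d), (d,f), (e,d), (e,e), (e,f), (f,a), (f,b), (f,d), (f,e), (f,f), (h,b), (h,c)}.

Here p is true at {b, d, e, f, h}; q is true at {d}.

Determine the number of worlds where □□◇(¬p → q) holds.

a: successors {d}; □◇(¬p → q) there: d:T. ✓
b: successors {g}; □◇(¬p → q) there: g:T. ✓
c: successors {h}; □◇(¬p → q) there: h:F. ✗
d: successors {c, d, f}; □◇(¬p → q) there: c:T, d:T, f:F. ✗
e: successors {d, e, f}; □◇(¬p → q) there: d:T, e:T, f:F. ✗
f: successors {a, b, d, e, f}; □◇(¬p → q) there: a:T, b:F, d:T, e:T, f:F. ✗
g: no successors, so □□◇(¬p → q) holds vacuously. ✓
h: successors {b, c}; □◇(¬p → q) there: b:F, c:T. ✗
Satisfying worlds: {a, b, g}.

3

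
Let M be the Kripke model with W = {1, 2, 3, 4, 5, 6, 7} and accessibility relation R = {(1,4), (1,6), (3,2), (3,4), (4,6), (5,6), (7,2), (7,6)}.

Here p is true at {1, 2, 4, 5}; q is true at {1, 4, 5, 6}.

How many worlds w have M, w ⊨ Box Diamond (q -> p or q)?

1: successors {4, 6}; Diamond (q -> p or q) there: 4:T, 6:F. ✗
2: no successors, so Box Diamond (q -> p or q) holds vacuously. ✓
3: successors {2, 4}; Diamond (q -> p or q) there: 2:F, 4:T. ✗
4: successors {6}; Diamond (q -> p or q) there: 6:F. ✗
5: successors {6}; Diamond (q -> p or q) there: 6:F. ✗
6: no successors, so Box Diamond (q -> p or q) holds vacuously. ✓
7: successors {2, 6}; Diamond (q -> p or q) there: 2:F, 6:F. ✗
Satisfying worlds: {2, 6}.

2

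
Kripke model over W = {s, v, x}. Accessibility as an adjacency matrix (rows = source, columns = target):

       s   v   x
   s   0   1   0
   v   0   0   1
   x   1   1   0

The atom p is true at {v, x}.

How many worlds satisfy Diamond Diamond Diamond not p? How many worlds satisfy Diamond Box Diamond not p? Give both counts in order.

For Diamond Diamond Diamond not p:
s: successors {v}; Diamond Diamond not p there: v:T. ✓
v: successors {x}; Diamond Diamond not p there: x:F. ✗
x: successors {s, v}; Diamond Diamond not p there: s:F, v:T. ✓
— 2 worlds.
For Diamond Box Diamond not p:
s: successors {v}; Box Diamond not p there: v:T. ✓
v: successors {x}; Box Diamond not p there: x:F. ✗
x: successors {s, v}; Box Diamond not p there: s:F, v:T. ✓
— 2 worlds.

2 and 2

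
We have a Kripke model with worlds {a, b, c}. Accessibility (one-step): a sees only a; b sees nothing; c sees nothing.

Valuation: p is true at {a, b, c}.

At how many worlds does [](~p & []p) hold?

2

a: successors {a}; ~p & []p there: a:F. ✗
b: no successors, so [](~p & []p) holds vacuously. ✓
c: no successors, so [](~p & []p) holds vacuously. ✓
Satisfying worlds: {b, c}.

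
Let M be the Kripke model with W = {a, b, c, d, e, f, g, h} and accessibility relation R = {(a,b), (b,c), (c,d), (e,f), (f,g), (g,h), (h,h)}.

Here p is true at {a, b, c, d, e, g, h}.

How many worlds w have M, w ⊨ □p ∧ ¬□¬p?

a: □p is T, ¬□¬p is T. ✓
b: □p is T, ¬□¬p is T. ✓
c: □p is T, ¬□¬p is T. ✓
d: □p is T, ¬□¬p is F. ✗
e: □p is F, ¬□¬p is F. ✗
f: □p is T, ¬□¬p is T. ✓
g: □p is T, ¬□¬p is T. ✓
h: □p is T, ¬□¬p is T. ✓
Satisfying worlds: {a, b, c, f, g, h}.

6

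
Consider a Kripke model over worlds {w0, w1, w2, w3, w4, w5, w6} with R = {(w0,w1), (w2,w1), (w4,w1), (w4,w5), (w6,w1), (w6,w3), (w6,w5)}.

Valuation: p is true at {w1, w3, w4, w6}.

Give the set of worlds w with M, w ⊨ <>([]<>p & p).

w0: successors {w1}; []<>p & p there: w1:T. ✓
w1: no successors, so <>([]<>p & p) fails. ✗
w2: successors {w1}; []<>p & p there: w1:T. ✓
w3: no successors, so <>([]<>p & p) fails. ✗
w4: successors {w1, w5}; []<>p & p there: w1:T, w5:F. ✓
w5: no successors, so <>([]<>p & p) fails. ✗
w6: successors {w1, w3, w5}; []<>p & p there: w1:T, w3:T, w5:F. ✓

{w0, w2, w4, w6}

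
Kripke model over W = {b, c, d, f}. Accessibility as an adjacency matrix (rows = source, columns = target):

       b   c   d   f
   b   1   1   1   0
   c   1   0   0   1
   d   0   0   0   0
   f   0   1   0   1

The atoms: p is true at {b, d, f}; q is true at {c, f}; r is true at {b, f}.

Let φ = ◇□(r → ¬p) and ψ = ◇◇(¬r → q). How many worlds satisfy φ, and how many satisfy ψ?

1 and 3

For ◇□(r → ¬p):
b: successors {b, c, d}; □(r → ¬p) there: b:F, c:F, d:T. ✓
c: successors {b, f}; □(r → ¬p) there: b:F, f:F. ✗
d: no successors, so ◇□(r → ¬p) fails. ✗
f: successors {c, f}; □(r → ¬p) there: c:F, f:F. ✗
— 1 world.
For ◇◇(¬r → q):
b: successors {b, c, d}; ◇(¬r → q) there: b:T, c:T, d:F. ✓
c: successors {b, f}; ◇(¬r → q) there: b:T, f:T. ✓
d: no successors, so ◇◇(¬r → q) fails. ✗
f: successors {c, f}; ◇(¬r → q) there: c:T, f:T. ✓
— 3 worlds.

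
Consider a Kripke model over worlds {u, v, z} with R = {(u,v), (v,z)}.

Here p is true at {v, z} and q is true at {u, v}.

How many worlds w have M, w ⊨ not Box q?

u: Box q is T. ✗
v: Box q is F. ✓
z: Box q is T. ✗
Satisfying worlds: {v}.

1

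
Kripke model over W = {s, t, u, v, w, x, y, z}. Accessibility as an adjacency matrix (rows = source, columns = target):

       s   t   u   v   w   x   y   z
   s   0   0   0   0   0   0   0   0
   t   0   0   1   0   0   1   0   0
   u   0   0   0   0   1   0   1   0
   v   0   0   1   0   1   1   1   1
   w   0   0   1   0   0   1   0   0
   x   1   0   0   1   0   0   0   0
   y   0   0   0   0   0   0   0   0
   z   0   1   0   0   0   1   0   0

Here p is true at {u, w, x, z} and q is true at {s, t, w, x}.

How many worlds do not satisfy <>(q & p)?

s: no successors, so <>(q & p) fails. ✗
t: successors {u, x}; q & p there: u:F, x:T. ✓
u: successors {w, y}; q & p there: w:T, y:F. ✓
v: successors {u, w, x, y, z}; q & p there: u:F, w:T, x:T, y:F, z:F. ✓
w: successors {u, x}; q & p there: u:F, x:T. ✓
x: successors {s, v}; q & p there: s:F, v:F. ✗
y: no successors, so <>(q & p) fails. ✗
z: successors {t, x}; q & p there: t:F, x:T. ✓
Satisfying worlds: {t, u, v, w, z}.
So <>(q & p) fails at the other 3 worlds.

3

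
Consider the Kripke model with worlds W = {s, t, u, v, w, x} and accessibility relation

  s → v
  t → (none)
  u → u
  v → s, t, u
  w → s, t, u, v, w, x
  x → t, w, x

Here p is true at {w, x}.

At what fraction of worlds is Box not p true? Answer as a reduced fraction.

s: successors {v}; not p there: v:T. ✓
t: no successors, so Box not p holds vacuously. ✓
u: successors {u}; not p there: u:T. ✓
v: successors {s, t, u}; not p there: s:T, t:T, u:T. ✓
w: successors {s, t, u, v, w, x}; not p there: s:T, t:T, u:T, v:T, w:F, x:F. ✗
x: successors {t, w, x}; not p there: t:T, w:F, x:F. ✗
That's 4 of 6 worlds, so 4/6 = 2/3.

2/3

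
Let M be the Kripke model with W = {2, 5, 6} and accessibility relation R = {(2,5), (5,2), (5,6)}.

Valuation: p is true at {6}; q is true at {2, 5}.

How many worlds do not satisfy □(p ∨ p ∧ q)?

2: successors {5}; p ∨ p ∧ q there: 5:F. ✗
5: successors {2, 6}; p ∨ p ∧ q there: 2:F, 6:T. ✗
6: no successors, so □(p ∨ p ∧ q) holds vacuously. ✓
Satisfying worlds: {6}.
So □(p ∨ p ∧ q) fails at the other 2 worlds.

2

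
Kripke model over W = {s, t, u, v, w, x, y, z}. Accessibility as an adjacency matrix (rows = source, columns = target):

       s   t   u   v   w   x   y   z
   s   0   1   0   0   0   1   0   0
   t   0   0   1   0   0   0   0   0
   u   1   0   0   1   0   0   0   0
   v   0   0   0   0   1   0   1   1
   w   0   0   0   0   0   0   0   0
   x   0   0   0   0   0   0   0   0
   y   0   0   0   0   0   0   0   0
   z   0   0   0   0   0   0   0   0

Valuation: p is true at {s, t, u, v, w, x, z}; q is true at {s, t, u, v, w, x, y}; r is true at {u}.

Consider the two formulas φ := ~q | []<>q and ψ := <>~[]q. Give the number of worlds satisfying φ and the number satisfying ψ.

For ~q | []<>q:
s: ~q is F, []<>q is F. ✗
t: ~q is F, []<>q is T. ✓
u: ~q is F, []<>q is T. ✓
v: ~q is F, []<>q is F. ✗
w: ~q is F, []<>q is T. ✓
x: ~q is F, []<>q is T. ✓
y: ~q is F, []<>q is T. ✓
z: ~q is T, []<>q is T. ✓
— 6 worlds.
For <>~[]q:
s: successors {t, x}; ~[]q there: t:F, x:F. ✗
t: successors {u}; ~[]q there: u:F. ✗
u: successors {s, v}; ~[]q there: s:F, v:T. ✓
v: successors {w, y, z}; ~[]q there: w:F, y:F, z:F. ✗
w: no successors, so <>~[]q fails. ✗
x: no successors, so <>~[]q fails. ✗
y: no successors, so <>~[]q fails. ✗
z: no successors, so <>~[]q fails. ✗
— 1 world.

6 and 1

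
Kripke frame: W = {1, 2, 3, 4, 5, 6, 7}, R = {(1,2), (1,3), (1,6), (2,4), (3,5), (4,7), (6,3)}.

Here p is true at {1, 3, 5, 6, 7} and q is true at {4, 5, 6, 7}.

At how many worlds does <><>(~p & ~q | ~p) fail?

1: successors {2, 3, 6}; <>(~p & ~q | ~p) there: 2:T, 3:F, 6:F. ✓
2: successors {4}; <>(~p & ~q | ~p) there: 4:F. ✗
3: successors {5}; <>(~p & ~q | ~p) there: 5:F. ✗
4: successors {7}; <>(~p & ~q | ~p) there: 7:F. ✗
5: no successors, so <><>(~p & ~q | ~p) fails. ✗
6: successors {3}; <>(~p & ~q | ~p) there: 3:F. ✗
7: no successors, so <><>(~p & ~q | ~p) fails. ✗
Satisfying worlds: {1}.
So <><>(~p & ~q | ~p) fails at the other 6 worlds.

6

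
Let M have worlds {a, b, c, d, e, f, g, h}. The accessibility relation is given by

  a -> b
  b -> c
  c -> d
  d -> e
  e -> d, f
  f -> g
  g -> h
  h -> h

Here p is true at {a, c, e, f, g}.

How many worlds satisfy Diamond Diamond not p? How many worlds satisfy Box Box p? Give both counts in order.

For Diamond Diamond not p:
a: successors {b}; Diamond not p there: b:F. ✗
b: successors {c}; Diamond not p there: c:T. ✓
c: successors {d}; Diamond not p there: d:F. ✗
d: successors {e}; Diamond not p there: e:T. ✓
e: successors {d, f}; Diamond not p there: d:F, f:F. ✗
f: successors {g}; Diamond not p there: g:T. ✓
g: successors {h}; Diamond not p there: h:T. ✓
h: successors {h}; Diamond not p there: h:T. ✓
— 5 worlds.
For Box Box p:
a: successors {b}; Box p there: b:T. ✓
b: successors {c}; Box p there: c:F. ✗
c: successors {d}; Box p there: d:T. ✓
d: successors {e}; Box p there: e:F. ✗
e: successors {d, f}; Box p there: d:T, f:T. ✓
f: successors {g}; Box p there: g:F. ✗
g: successors {h}; Box p there: h:F. ✗
h: successors {h}; Box p there: h:F. ✗
— 3 worlds.

5 and 3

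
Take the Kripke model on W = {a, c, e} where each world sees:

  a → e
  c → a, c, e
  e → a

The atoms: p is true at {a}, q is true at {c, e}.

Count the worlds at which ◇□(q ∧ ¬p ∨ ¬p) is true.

2

a: successors {e}; □(q ∧ ¬p ∨ ¬p) there: e:F. ✗
c: successors {a, c, e}; □(q ∧ ¬p ∨ ¬p) there: a:T, c:F, e:F. ✓
e: successors {a}; □(q ∧ ¬p ∨ ¬p) there: a:T. ✓
Satisfying worlds: {c, e}.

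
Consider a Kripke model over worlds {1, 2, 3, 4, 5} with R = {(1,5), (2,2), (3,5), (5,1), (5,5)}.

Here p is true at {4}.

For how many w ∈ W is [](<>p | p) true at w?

1: successors {5}; <>p | p there: 5:F. ✗
2: successors {2}; <>p | p there: 2:F. ✗
3: successors {5}; <>p | p there: 5:F. ✗
4: no successors, so [](<>p | p) holds vacuously. ✓
5: successors {1, 5}; <>p | p there: 1:F, 5:F. ✗
Satisfying worlds: {4}.

1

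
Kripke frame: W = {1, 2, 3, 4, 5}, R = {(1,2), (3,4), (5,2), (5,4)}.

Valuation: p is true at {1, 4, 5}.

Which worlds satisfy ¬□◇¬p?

{1, 3, 5}

1: □◇¬p is F. ✓
2: □◇¬p is T. ✗
3: □◇¬p is F. ✓
4: □◇¬p is T. ✗
5: □◇¬p is F. ✓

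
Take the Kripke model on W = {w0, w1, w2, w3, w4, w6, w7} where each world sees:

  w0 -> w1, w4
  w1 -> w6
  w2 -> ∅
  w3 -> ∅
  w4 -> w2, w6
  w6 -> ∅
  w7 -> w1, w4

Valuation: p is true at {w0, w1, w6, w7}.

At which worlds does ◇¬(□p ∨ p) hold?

{w0, w7}

w0: successors {w1, w4}; ¬(□p ∨ p) there: w1:F, w4:T. ✓
w1: successors {w6}; ¬(□p ∨ p) there: w6:F. ✗
w2: no successors, so ◇¬(□p ∨ p) fails. ✗
w3: no successors, so ◇¬(□p ∨ p) fails. ✗
w4: successors {w2, w6}; ¬(□p ∨ p) there: w2:F, w6:F. ✗
w6: no successors, so ◇¬(□p ∨ p) fails. ✗
w7: successors {w1, w4}; ¬(□p ∨ p) there: w1:F, w4:T. ✓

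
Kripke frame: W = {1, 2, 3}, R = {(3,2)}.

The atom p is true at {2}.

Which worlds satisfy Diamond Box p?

{3}

1: no successors, so Diamond Box p fails. ✗
2: no successors, so Diamond Box p fails. ✗
3: successors {2}; Box p there: 2:T. ✓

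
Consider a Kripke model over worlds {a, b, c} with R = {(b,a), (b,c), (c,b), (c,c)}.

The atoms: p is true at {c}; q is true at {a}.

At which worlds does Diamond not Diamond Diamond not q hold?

{b}

a: no successors, so Diamond not Diamond Diamond not q fails. ✗
b: successors {a, c}; not Diamond Diamond not q there: a:T, c:F. ✓
c: successors {b, c}; not Diamond Diamond not q there: b:F, c:F. ✗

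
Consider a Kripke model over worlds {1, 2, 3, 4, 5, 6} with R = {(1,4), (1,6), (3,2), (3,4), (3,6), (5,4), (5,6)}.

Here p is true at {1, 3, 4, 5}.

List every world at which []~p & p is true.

{4}

1: []~p is F, p is T. ✗
2: []~p is T, p is F. ✗
3: []~p is F, p is T. ✗
4: []~p is T, p is T. ✓
5: []~p is F, p is T. ✗
6: []~p is T, p is F. ✗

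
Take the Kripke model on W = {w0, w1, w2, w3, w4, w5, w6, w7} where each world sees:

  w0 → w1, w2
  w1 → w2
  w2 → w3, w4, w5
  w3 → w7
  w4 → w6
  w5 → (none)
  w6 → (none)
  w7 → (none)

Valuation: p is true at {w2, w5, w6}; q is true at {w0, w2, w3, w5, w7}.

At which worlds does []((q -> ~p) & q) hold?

w0: successors {w1, w2}; (q -> ~p) & q there: w1:F, w2:F. ✗
w1: successors {w2}; (q -> ~p) & q there: w2:F. ✗
w2: successors {w3, w4, w5}; (q -> ~p) & q there: w3:T, w4:F, w5:F. ✗
w3: successors {w7}; (q -> ~p) & q there: w7:T. ✓
w4: successors {w6}; (q -> ~p) & q there: w6:F. ✗
w5: no successors, so []((q -> ~p) & q) holds vacuously. ✓
w6: no successors, so []((q -> ~p) & q) holds vacuously. ✓
w7: no successors, so []((q -> ~p) & q) holds vacuously. ✓

{w3, w5, w6, w7}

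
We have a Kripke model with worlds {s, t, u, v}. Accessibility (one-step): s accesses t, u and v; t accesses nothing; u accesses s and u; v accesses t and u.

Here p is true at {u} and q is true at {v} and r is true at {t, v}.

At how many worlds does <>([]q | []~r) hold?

s: successors {t, u, v}; []q | []~r there: t:T, u:T, v:F. ✓
t: no successors, so <>([]q | []~r) fails. ✗
u: successors {s, u}; []q | []~r there: s:F, u:T. ✓
v: successors {t, u}; []q | []~r there: t:T, u:T. ✓
Satisfying worlds: {s, u, v}.

3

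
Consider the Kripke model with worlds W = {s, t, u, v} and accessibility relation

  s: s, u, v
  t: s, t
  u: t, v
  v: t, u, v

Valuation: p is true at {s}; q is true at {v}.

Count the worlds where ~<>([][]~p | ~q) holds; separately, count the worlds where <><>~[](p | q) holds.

0 and 4

For ~<>([][]~p | ~q):
s: <>([][]~p | ~q) is T. ✗
t: <>([][]~p | ~q) is T. ✗
u: <>([][]~p | ~q) is T. ✗
v: <>([][]~p | ~q) is T. ✗
— 0 worlds.
For <><>~[](p | q):
s: successors {s, u, v}; <>~[](p | q) there: s:T, u:T, v:T. ✓
t: successors {s, t}; <>~[](p | q) there: s:T, t:T. ✓
u: successors {t, v}; <>~[](p | q) there: t:T, v:T. ✓
v: successors {t, u, v}; <>~[](p | q) there: t:T, u:T, v:T. ✓
— 4 worlds.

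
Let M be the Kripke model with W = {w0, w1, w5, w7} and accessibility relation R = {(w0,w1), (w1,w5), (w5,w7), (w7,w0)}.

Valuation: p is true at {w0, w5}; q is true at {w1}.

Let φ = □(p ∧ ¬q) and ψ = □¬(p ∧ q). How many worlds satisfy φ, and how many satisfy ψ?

For □(p ∧ ¬q):
w0: successors {w1}; p ∧ ¬q there: w1:F. ✗
w1: successors {w5}; p ∧ ¬q there: w5:T. ✓
w5: successors {w7}; p ∧ ¬q there: w7:F. ✗
w7: successors {w0}; p ∧ ¬q there: w0:T. ✓
— 2 worlds.
For □¬(p ∧ q):
w0: successors {w1}; ¬(p ∧ q) there: w1:T. ✓
w1: successors {w5}; ¬(p ∧ q) there: w5:T. ✓
w5: successors {w7}; ¬(p ∧ q) there: w7:T. ✓
w7: successors {w0}; ¬(p ∧ q) there: w0:T. ✓
— 4 worlds.

2 and 4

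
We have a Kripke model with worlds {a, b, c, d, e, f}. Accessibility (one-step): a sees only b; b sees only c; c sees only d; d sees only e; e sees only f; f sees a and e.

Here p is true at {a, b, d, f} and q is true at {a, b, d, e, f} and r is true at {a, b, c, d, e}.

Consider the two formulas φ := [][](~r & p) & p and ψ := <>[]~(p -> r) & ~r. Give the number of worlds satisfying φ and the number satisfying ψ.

1 and 1

For [][](~r & p) & p:
a: [][](~r & p) is F, p is T. ✗
b: [][](~r & p) is F, p is T. ✗
c: [][](~r & p) is F, p is F. ✗
d: [][](~r & p) is T, p is T. ✓
e: [][](~r & p) is F, p is F. ✗
f: [][](~r & p) is F, p is T. ✗
— 1 world.
For <>[]~(p -> r) & ~r:
a: <>[]~(p -> r) is F, ~r is F. ✗
b: <>[]~(p -> r) is F, ~r is F. ✗
c: <>[]~(p -> r) is F, ~r is F. ✗
d: <>[]~(p -> r) is T, ~r is F. ✗
e: <>[]~(p -> r) is F, ~r is F. ✗
f: <>[]~(p -> r) is T, ~r is T. ✓
— 1 world.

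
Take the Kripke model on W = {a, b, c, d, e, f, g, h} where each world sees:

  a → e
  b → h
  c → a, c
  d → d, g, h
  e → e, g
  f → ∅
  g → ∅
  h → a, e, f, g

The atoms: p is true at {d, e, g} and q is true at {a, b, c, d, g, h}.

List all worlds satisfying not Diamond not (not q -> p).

a: Diamond not (not q -> p) is F. ✓
b: Diamond not (not q -> p) is F. ✓
c: Diamond not (not q -> p) is F. ✓
d: Diamond not (not q -> p) is F. ✓
e: Diamond not (not q -> p) is F. ✓
f: Diamond not (not q -> p) is F. ✓
g: Diamond not (not q -> p) is F. ✓
h: Diamond not (not q -> p) is T. ✗

{a, b, c, d, e, f, g}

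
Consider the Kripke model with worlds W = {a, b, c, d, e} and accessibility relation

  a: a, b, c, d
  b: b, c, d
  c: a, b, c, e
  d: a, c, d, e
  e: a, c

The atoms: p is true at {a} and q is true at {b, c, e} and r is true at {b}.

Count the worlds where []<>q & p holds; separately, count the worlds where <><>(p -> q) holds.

1 and 5

For []<>q & p:
a: []<>q is T, p is T. ✓
b: []<>q is T, p is F. ✗
c: []<>q is T, p is F. ✗
d: []<>q is T, p is F. ✗
e: []<>q is T, p is F. ✗
— 1 world.
For <><>(p -> q):
a: successors {a, b, c, d}; <>(p -> q) there: a:T, b:T, c:T, d:T. ✓
b: successors {b, c, d}; <>(p -> q) there: b:T, c:T, d:T. ✓
c: successors {a, b, c, e}; <>(p -> q) there: a:T, b:T, c:T, e:T. ✓
d: successors {a, c, d, e}; <>(p -> q) there: a:T, c:T, d:T, e:T. ✓
e: successors {a, c}; <>(p -> q) there: a:T, c:T. ✓
— 5 worlds.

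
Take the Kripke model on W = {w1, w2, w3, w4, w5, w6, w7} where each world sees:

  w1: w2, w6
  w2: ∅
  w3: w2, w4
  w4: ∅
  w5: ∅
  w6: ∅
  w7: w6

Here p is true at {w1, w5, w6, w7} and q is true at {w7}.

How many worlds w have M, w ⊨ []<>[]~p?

4

w1: successors {w2, w6}; <>[]~p there: w2:F, w6:F. ✗
w2: no successors, so []<>[]~p holds vacuously. ✓
w3: successors {w2, w4}; <>[]~p there: w2:F, w4:F. ✗
w4: no successors, so []<>[]~p holds vacuously. ✓
w5: no successors, so []<>[]~p holds vacuously. ✓
w6: no successors, so []<>[]~p holds vacuously. ✓
w7: successors {w6}; <>[]~p there: w6:F. ✗
Satisfying worlds: {w2, w4, w5, w6}.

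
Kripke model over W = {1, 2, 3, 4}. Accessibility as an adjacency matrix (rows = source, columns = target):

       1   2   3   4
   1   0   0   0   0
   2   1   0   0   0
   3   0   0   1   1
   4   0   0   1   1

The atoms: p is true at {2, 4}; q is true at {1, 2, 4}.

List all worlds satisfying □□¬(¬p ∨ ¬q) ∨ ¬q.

{1, 2, 3}

1: □□¬(¬p ∨ ¬q) is T, ¬q is F. ✓
2: □□¬(¬p ∨ ¬q) is T, ¬q is F. ✓
3: □□¬(¬p ∨ ¬q) is F, ¬q is T. ✓
4: □□¬(¬p ∨ ¬q) is F, ¬q is F. ✗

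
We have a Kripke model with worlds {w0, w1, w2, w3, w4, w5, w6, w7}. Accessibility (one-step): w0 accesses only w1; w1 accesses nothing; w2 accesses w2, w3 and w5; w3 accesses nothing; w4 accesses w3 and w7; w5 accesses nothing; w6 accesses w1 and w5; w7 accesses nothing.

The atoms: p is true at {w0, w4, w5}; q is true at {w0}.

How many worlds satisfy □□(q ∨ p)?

w0: successors {w1}; □(q ∨ p) there: w1:T. ✓
w1: no successors, so □□(q ∨ p) holds vacuously. ✓
w2: successors {w2, w3, w5}; □(q ∨ p) there: w2:F, w3:T, w5:T. ✗
w3: no successors, so □□(q ∨ p) holds vacuously. ✓
w4: successors {w3, w7}; □(q ∨ p) there: w3:T, w7:T. ✓
w5: no successors, so □□(q ∨ p) holds vacuously. ✓
w6: successors {w1, w5}; □(q ∨ p) there: w1:T, w5:T. ✓
w7: no successors, so □□(q ∨ p) holds vacuously. ✓
Satisfying worlds: {w0, w1, w3, w4, w5, w6, w7}.

7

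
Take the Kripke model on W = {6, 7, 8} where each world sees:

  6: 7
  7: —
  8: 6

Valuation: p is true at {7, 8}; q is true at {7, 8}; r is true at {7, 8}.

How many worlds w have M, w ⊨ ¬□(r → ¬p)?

1

6: □(r → ¬p) is F. ✓
7: □(r → ¬p) is T. ✗
8: □(r → ¬p) is T. ✗
Satisfying worlds: {6}.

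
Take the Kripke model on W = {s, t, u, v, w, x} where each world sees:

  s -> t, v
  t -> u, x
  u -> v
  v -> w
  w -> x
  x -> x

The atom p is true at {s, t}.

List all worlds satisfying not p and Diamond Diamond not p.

s: not p is F, Diamond Diamond not p is T. ✗
t: not p is F, Diamond Diamond not p is T. ✗
u: not p is T, Diamond Diamond not p is T. ✓
v: not p is T, Diamond Diamond not p is T. ✓
w: not p is T, Diamond Diamond not p is T. ✓
x: not p is T, Diamond Diamond not p is T. ✓

{u, v, w, x}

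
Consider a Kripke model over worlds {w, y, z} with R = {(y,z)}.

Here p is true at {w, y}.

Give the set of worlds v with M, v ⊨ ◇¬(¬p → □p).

∅

w: no successors, so ◇¬(¬p → □p) fails. ✗
y: successors {z}; ¬(¬p → □p) there: z:F. ✗
z: no successors, so ◇¬(¬p → □p) fails. ✗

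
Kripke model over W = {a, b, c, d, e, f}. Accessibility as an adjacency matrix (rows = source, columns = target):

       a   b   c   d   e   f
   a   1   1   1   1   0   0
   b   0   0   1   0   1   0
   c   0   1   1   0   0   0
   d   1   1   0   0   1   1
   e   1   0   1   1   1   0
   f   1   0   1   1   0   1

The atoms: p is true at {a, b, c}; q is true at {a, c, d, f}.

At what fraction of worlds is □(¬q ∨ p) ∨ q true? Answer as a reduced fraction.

a: □(¬q ∨ p) is F, q is T. ✓
b: □(¬q ∨ p) is T, q is F. ✓
c: □(¬q ∨ p) is T, q is T. ✓
d: □(¬q ∨ p) is F, q is T. ✓
e: □(¬q ∨ p) is F, q is F. ✗
f: □(¬q ∨ p) is F, q is T. ✓
That's 5 of 6 worlds, so 5/6.

5/6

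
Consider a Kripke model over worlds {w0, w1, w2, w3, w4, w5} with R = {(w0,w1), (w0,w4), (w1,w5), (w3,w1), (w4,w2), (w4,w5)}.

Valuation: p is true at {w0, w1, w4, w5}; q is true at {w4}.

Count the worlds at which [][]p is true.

w0: successors {w1, w4}; []p there: w1:T, w4:F. ✗
w1: successors {w5}; []p there: w5:T. ✓
w2: no successors, so [][]p holds vacuously. ✓
w3: successors {w1}; []p there: w1:T. ✓
w4: successors {w2, w5}; []p there: w2:T, w5:T. ✓
w5: no successors, so [][]p holds vacuously. ✓
Satisfying worlds: {w1, w2, w3, w4, w5}.

5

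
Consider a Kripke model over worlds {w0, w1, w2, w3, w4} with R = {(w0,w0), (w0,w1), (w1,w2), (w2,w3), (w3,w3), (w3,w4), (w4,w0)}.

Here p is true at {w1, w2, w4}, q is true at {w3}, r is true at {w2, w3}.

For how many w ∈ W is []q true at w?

1

w0: successors {w0, w1}; q there: w0:F, w1:F. ✗
w1: successors {w2}; q there: w2:F. ✗
w2: successors {w3}; q there: w3:T. ✓
w3: successors {w3, w4}; q there: w3:T, w4:F. ✗
w4: successors {w0}; q there: w0:F. ✗
Satisfying worlds: {w2}.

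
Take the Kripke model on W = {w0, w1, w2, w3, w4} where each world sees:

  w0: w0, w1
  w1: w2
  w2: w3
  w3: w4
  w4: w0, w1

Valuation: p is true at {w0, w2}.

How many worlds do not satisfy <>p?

w0: successors {w0, w1}; p there: w0:T, w1:F. ✓
w1: successors {w2}; p there: w2:T. ✓
w2: successors {w3}; p there: w3:F. ✗
w3: successors {w4}; p there: w4:F. ✗
w4: successors {w0, w1}; p there: w0:T, w1:F. ✓
Satisfying worlds: {w0, w1, w4}.
So <>p fails at the other 2 worlds.

2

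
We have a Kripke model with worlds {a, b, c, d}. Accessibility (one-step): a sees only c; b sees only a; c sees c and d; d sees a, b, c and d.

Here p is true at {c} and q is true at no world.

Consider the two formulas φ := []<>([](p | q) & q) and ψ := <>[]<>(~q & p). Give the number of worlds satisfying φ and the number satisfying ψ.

0 and 4

For []<>([](p | q) & q):
a: successors {c}; <>([](p | q) & q) there: c:F. ✗
b: successors {a}; <>([](p | q) & q) there: a:F. ✗
c: successors {c, d}; <>([](p | q) & q) there: c:F, d:F. ✗
d: successors {a, b, c, d}; <>([](p | q) & q) there: a:F, b:F, c:F, d:F. ✗
— 0 worlds.
For <>[]<>(~q & p):
a: successors {c}; []<>(~q & p) there: c:T. ✓
b: successors {a}; []<>(~q & p) there: a:T. ✓
c: successors {c, d}; []<>(~q & p) there: c:T, d:F. ✓
d: successors {a, b, c, d}; []<>(~q & p) there: a:T, b:T, c:T, d:F. ✓
— 4 worlds.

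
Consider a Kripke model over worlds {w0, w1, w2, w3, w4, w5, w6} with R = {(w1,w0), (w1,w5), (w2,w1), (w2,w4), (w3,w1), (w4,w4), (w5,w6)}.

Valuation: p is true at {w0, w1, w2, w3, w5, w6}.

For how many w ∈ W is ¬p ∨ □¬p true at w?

3

w0: ¬p is F, □¬p is T. ✓
w1: ¬p is F, □¬p is F. ✗
w2: ¬p is F, □¬p is F. ✗
w3: ¬p is F, □¬p is F. ✗
w4: ¬p is T, □¬p is T. ✓
w5: ¬p is F, □¬p is F. ✗
w6: ¬p is F, □¬p is T. ✓
Satisfying worlds: {w0, w4, w6}.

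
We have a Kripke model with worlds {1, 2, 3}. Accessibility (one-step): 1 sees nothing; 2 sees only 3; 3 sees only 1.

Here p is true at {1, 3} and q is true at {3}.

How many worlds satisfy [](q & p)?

1: no successors, so [](q & p) holds vacuously. ✓
2: successors {3}; q & p there: 3:T. ✓
3: successors {1}; q & p there: 1:F. ✗
Satisfying worlds: {1, 2}.

2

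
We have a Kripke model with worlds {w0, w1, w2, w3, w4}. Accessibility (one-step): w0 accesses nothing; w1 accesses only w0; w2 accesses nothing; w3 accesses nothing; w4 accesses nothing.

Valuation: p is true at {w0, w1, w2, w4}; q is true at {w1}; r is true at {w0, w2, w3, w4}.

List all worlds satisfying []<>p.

w0: no successors, so []<>p holds vacuously. ✓
w1: successors {w0}; <>p there: w0:F. ✗
w2: no successors, so []<>p holds vacuously. ✓
w3: no successors, so []<>p holds vacuously. ✓
w4: no successors, so []<>p holds vacuously. ✓

{w0, w2, w3, w4}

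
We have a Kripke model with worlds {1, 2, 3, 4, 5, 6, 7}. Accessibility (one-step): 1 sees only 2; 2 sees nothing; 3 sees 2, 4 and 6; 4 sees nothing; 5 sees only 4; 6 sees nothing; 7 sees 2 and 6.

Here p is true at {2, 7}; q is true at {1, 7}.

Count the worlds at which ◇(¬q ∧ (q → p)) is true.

1: successors {2}; ¬q ∧ (q → p) there: 2:T. ✓
2: no successors, so ◇(¬q ∧ (q → p)) fails. ✗
3: successors {2, 4, 6}; ¬q ∧ (q → p) there: 2:T, 4:T, 6:T. ✓
4: no successors, so ◇(¬q ∧ (q → p)) fails. ✗
5: successors {4}; ¬q ∧ (q → p) there: 4:T. ✓
6: no successors, so ◇(¬q ∧ (q → p)) fails. ✗
7: successors {2, 6}; ¬q ∧ (q → p) there: 2:T, 6:T. ✓
Satisfying worlds: {1, 3, 5, 7}.

4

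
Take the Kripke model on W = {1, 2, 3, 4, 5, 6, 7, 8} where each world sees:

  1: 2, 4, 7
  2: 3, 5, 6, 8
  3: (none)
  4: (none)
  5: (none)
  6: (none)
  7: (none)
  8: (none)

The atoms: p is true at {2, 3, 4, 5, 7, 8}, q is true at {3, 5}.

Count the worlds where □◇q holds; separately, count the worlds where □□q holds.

6 and 7

For □◇q:
1: successors {2, 4, 7}; ◇q there: 2:T, 4:F, 7:F. ✗
2: successors {3, 5, 6, 8}; ◇q there: 3:F, 5:F, 6:F, 8:F. ✗
3: no successors, so □◇q holds vacuously. ✓
4: no successors, so □◇q holds vacuously. ✓
5: no successors, so □◇q holds vacuously. ✓
6: no successors, so □◇q holds vacuously. ✓
7: no successors, so □◇q holds vacuously. ✓
8: no successors, so □◇q holds vacuously. ✓
— 6 worlds.
For □□q:
1: successors {2, 4, 7}; □q there: 2:F, 4:T, 7:T. ✗
2: successors {3, 5, 6, 8}; □q there: 3:T, 5:T, 6:T, 8:T. ✓
3: no successors, so □□q holds vacuously. ✓
4: no successors, so □□q holds vacuously. ✓
5: no successors, so □□q holds vacuously. ✓
6: no successors, so □□q holds vacuously. ✓
7: no successors, so □□q holds vacuously. ✓
8: no successors, so □□q holds vacuously. ✓
— 7 worlds.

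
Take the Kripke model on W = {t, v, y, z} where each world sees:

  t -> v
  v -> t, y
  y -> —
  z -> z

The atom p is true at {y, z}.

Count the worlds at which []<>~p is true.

2

t: successors {v}; <>~p there: v:T. ✓
v: successors {t, y}; <>~p there: t:T, y:F. ✗
y: no successors, so []<>~p holds vacuously. ✓
z: successors {z}; <>~p there: z:F. ✗
Satisfying worlds: {t, y}.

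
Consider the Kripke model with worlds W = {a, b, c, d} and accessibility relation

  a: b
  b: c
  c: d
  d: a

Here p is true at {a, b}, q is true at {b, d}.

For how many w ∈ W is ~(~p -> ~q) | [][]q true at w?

a: ~(~p -> ~q) is F, [][]q is F. ✗
b: ~(~p -> ~q) is F, [][]q is T. ✓
c: ~(~p -> ~q) is F, [][]q is F. ✗
d: ~(~p -> ~q) is T, [][]q is T. ✓
Satisfying worlds: {b, d}.

2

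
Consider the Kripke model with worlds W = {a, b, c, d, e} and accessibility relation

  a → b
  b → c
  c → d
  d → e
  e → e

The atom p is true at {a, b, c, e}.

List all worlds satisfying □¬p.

{c}

a: successors {b}; ¬p there: b:F. ✗
b: successors {c}; ¬p there: c:F. ✗
c: successors {d}; ¬p there: d:T. ✓
d: successors {e}; ¬p there: e:F. ✗
e: successors {e}; ¬p there: e:F. ✗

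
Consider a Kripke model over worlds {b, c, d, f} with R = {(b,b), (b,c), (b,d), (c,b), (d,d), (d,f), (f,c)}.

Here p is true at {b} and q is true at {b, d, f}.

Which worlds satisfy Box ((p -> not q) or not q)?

b: successors {b, c, d}; (p -> not q) or not q there: b:F, c:T, d:T. ✗
c: successors {b}; (p -> not q) or not q there: b:F. ✗
d: successors {d, f}; (p -> not q) or not q there: d:T, f:T. ✓
f: successors {c}; (p -> not q) or not q there: c:T. ✓

{d, f}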